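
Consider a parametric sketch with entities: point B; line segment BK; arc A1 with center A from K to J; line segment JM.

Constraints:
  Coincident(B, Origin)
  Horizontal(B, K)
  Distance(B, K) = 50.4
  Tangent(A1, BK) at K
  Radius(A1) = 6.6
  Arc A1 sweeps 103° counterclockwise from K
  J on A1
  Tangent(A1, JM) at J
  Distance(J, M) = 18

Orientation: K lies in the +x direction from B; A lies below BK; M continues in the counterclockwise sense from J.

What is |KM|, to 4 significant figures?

25.73

B is at the origin; BK is horizontal with |BK| = 50.4 and K on the +x side, so K = (50.40, 0.000). A1 meets BK tangentially, so AK is at right angles to BK, so A = K + (0, -6.6) = (50.40, -6.600). On A1, K sits at bearing 90° from A; a 103° counterclockwise sweep puts J at bearing 193°, so J = A + 6.6·(cos 193°, sin 193°) = (43.97, -8.085). Tangency of A1 to JM means the radius AJ is perpendicular to JM, so JM runs along (−sin 193°, cos 193°); with |JM| = 18.0, M = (48.02, -25.62). Then |KM| = |M − K| = 25.73.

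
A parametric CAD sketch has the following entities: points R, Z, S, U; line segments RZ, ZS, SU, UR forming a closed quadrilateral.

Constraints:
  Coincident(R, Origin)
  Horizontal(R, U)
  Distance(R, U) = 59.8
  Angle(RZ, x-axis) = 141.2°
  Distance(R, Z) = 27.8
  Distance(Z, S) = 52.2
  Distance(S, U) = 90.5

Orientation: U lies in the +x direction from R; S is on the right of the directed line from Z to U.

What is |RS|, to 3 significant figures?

42.1

Checks: |ZS| = 52.20 ✓; |SU| = 90.50 ✓.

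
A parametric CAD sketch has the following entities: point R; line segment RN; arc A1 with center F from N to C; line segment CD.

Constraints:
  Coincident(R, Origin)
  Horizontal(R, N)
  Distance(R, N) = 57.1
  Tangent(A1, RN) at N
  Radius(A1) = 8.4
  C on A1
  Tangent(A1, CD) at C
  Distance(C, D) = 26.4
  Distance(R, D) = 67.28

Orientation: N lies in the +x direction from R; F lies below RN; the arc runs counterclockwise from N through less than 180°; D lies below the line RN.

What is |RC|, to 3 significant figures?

50.3

Checks: R = (0.00, 0.00) ✓; |RN| = 57.10 ✓; |FC| = 8.400 ✓; ∠(FC, CD) = 90.00° ✓; |CD| = 26.40 ✓; |RD| = 67.28 ✓.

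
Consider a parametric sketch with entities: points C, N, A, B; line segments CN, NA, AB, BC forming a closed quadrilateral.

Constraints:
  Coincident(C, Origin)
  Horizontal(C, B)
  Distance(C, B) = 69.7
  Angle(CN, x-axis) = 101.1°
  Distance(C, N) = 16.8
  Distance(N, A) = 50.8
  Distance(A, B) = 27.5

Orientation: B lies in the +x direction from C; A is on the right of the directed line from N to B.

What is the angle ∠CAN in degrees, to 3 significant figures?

18.3°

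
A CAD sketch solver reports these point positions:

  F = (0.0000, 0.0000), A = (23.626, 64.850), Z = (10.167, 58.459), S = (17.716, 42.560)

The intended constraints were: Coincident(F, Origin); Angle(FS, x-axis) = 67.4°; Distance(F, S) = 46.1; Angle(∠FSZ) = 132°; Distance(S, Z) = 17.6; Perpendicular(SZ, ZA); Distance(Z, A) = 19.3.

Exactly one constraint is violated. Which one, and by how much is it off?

Distance(Z, A) = 19.3 — off by 4.40.

F = (0.00, 0.00) ✓; FS at 67.40° ✓; |FS| = 46.10 ✓; ∠FSZ = 132.0° ✓; |SZ| = 17.60 ✓; ∠(SZ, ZA) = 90.00° ✓; |ZA| = 14.90 ✗.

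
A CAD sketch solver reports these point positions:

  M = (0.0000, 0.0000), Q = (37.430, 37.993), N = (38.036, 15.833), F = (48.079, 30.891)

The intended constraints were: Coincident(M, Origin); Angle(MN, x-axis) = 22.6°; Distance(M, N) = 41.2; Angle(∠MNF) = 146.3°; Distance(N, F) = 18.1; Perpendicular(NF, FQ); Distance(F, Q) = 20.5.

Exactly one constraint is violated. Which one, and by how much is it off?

Distance(F, Q) = 20.5 — off by 7.70.

M = (0.00, 0.00) ✓; MN at 22.60° ✓; |MN| = 41.20 ✓; ∠MNF = 146.3° ✓; |NF| = 18.10 ✓; ∠(NF, FQ) = 90.00° ✓; |FQ| = 12.80 ✗.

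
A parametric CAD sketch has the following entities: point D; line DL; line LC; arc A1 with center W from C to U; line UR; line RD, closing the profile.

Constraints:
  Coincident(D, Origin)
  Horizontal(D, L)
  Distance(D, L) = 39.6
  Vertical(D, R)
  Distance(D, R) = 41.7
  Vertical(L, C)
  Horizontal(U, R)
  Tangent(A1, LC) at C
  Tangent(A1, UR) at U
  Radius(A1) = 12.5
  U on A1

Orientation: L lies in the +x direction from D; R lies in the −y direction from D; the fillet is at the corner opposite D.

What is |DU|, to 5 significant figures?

49.732

D is at the origin; DL is horizontal with |DL| = 39.6 and L on the +x side, so L = (39.600, 0.0000). D and R share the same x with |DR| = 41.7 and R on the −y side, so R = (0.0000, -41.700). The virtual corner opposite D is at (39.600, -41.700). Since A1 is tangent to LC there, WC ⟂ LC and tangency of A1 to UR means the radius WU is perpendicular to UR, with radius 12.5, so the center W sits 12.5 in from both sides at W = (27.100, -29.200). That places the tangent points at C = (39.600, -29.200) on LC and U = (27.100, -41.700) on UR. Then |DU| = |U − D| = 49.732.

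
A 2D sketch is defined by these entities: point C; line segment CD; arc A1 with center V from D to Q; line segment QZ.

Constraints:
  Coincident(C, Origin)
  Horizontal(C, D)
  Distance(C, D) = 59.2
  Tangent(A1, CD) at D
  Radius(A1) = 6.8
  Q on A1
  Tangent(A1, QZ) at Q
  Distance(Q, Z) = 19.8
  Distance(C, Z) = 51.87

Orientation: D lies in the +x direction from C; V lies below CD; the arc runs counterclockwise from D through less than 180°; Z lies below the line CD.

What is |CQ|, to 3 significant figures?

53.0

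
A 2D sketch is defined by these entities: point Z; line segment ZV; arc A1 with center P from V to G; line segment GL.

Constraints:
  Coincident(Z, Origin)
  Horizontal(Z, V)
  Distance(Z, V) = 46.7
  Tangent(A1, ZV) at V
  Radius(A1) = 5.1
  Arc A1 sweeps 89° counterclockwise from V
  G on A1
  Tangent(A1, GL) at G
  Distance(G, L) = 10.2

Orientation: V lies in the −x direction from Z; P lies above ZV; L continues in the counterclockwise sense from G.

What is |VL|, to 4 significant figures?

16.10

Z is at the origin; Z and V share the same y with |ZV| = 46.7 and V on the −x side, so V = (-46.70, 0.000). Tangency of A1 to ZV means the radius PV is perpendicular to ZV, so P = V + (0, 5.1) = (-46.70, 5.100). On A1, V sits at bearing -90° from P; an 89° counterclockwise sweep puts G at bearing -1°, so G = P + 5.1·(cos -1°, sin -1°) = (-41.60, 5.011). The tangent condition forces PG to be normal to GL, so GL runs along (−sin -1°, cos -1°); with |GL| = 10.2, L = (-41.42, 15.21). Then |VL| = |L − V| = 16.10.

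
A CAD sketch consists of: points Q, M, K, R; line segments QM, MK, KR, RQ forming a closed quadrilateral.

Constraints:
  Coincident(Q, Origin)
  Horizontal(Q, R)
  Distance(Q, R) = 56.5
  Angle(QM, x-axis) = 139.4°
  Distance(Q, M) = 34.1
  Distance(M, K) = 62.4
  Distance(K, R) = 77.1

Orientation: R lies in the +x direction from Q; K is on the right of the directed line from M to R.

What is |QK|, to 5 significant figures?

39.661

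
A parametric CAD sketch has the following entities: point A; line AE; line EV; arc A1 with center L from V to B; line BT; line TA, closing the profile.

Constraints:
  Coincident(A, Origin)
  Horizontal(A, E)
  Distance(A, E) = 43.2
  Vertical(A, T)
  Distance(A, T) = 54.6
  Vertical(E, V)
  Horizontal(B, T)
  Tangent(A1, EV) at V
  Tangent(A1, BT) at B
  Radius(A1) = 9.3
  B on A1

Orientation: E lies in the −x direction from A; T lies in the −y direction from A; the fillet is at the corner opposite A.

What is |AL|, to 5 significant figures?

56.580

A and T share the same x with |AT| = 54.6 and T on the −y side, so T = (0.0000, -54.600). The virtual corner opposite A is at (-43.200, -54.600). Since A1 is tangent to EV there, LV ⟂ EV and the tangent condition forces LB to be normal to BT, with radius 9.3, so the center L sits 9.3 in from both sides at L = (-33.900, -45.300). Then |AL| = |L − A| = 56.580.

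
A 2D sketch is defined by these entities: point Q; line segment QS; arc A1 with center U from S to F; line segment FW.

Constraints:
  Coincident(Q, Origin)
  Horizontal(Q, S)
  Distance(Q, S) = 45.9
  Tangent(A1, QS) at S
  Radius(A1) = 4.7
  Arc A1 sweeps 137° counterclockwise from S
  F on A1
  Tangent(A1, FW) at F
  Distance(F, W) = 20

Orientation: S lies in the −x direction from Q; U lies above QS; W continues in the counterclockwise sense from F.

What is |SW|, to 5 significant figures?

24.591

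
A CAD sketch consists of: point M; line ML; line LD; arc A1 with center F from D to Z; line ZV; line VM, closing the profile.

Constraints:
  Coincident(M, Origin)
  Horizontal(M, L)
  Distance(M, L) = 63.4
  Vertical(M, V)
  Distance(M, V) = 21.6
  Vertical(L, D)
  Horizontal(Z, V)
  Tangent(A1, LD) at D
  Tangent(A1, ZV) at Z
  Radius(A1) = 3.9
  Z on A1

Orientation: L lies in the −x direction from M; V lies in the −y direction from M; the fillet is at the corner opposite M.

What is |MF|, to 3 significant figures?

62.1

MV is vertical with |MV| = 21.6 and V on the −y side, so V = (0.00, -21.6). The virtual corner opposite M is at (-63.4, -21.6). A1 meets LD tangentially, so FD is at right angles to LD and since A1 is tangent to ZV there, FZ ⟂ ZV, with radius 3.9, so the center F sits 3.9 in from both sides at F = (-59.5, -17.7). Then |MF| = |F − M| = 62.1.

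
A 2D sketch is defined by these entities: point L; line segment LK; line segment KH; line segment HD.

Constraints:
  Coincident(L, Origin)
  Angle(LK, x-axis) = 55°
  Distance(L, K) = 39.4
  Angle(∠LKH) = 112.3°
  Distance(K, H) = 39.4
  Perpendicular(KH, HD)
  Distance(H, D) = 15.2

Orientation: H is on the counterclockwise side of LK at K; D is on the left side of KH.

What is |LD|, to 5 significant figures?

58.358

L is at the origin; LK runs at 55.0° with length 39.4, so K = 39.4·(cos 55.0°, sin 55.0°) = (22.599, 32.275). ∠LKH = 112.3°, so KH runs at 55.0° + (180° − 112.3°) = 122.70° from the x-axis; with |KH| = 39.4, H = K + 39.4·(cos 122.70°, sin 122.70°) = (1.3134, 65.430). KH is perpendicular to HD; with |HD| = 15.2 on the left of KH, D = H + 15.2·(-0.84151, -0.54024) = (-11.478, 57.218). Then |LD| = |D − L| = 58.358.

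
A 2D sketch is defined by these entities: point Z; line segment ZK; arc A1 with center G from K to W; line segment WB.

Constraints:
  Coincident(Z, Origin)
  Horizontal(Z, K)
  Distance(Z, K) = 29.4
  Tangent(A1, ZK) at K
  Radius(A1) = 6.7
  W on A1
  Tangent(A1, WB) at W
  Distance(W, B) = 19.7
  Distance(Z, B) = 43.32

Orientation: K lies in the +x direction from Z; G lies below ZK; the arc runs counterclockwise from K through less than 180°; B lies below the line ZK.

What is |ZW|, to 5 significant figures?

25.757

Checks: |GW| = 6.700 ✓; ∠(GW, WB) = 90.00° ✓; |WB| = 19.70 ✓; |ZB| = 43.32 ✓.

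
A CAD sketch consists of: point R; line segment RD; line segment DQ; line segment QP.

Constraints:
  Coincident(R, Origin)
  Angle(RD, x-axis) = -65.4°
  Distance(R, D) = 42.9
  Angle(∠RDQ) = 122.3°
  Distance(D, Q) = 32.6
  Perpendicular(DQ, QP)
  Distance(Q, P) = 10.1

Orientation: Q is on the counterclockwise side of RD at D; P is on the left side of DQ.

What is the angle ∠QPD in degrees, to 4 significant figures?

72.79°

R is at the origin; RD runs at -65.4° with length 42.9, so D = 42.9·(cos -65.4°, sin -65.4°) = (17.86, -39.01). ∠RDQ = 122.3°, so DQ runs at -65.4° + (180° − 122.3°) = -7.700° from the x-axis; with |DQ| = 32.6, Q = D + 32.6·(cos -7.700°, sin -7.700°) = (50.16, -43.37). DQ is perpendicular to QP; with |QP| = 10.1 on the left of DQ, P = Q + 10.1·(0.1340, 0.9910) = (51.52, -33.37). Then cos ∠QPD = PQ·PD / (|PQ||PD|), giving 72.79°.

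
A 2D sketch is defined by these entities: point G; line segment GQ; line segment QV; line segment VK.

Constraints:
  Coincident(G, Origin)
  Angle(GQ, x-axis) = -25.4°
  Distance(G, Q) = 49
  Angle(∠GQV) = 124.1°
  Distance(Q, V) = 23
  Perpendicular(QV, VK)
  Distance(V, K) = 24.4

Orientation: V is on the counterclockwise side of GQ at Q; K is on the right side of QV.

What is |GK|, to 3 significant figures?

82.3

G is at the origin; GQ runs at -25.4° with length 49.0, so Q = 49.0·(cos -25.4°, sin -25.4°) = (44.3, -21.0). ∠GQV = 124.1°, so QV runs at -25.4° + (180° − 124.1°) = 30.5° from the x-axis; with |QV| = 23.0, V = Q + 23.0·(cos 30.5°, sin 30.5°) = (64.1, -9.34). The perpendicularity gives VK at right angles to QV; with |VK| = 24.4 on the right of QV, K = V + 24.4·(0.508, -0.862) = (76.5, -30.4). Then |GK| = |K − G| = 82.3.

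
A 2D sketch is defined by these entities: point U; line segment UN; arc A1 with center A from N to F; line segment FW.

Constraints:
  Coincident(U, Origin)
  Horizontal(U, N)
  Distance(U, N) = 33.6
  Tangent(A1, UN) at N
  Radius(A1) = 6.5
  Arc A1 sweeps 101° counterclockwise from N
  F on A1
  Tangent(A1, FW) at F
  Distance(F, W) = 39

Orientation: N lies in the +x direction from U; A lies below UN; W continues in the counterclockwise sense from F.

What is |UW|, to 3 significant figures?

57.6

U is at the origin; U and N share the same y with |UN| = 33.6 and N on the +x side, so N = (33.6, 0.00). The tangent condition forces AN to be normal to UN, so A = N + (0, -6.5) = (33.6, -6.50). On A1, N sits at bearing 90° from A; a 101° counterclockwise sweep puts F at bearing 191°, so F = A + 6.5·(cos 191°, sin 191°) = (27.2, -7.74). The tangent condition forces AF to be normal to FW, so FW runs along (−sin 191°, cos 191°); with |FW| = 39.0, W = (34.7, -46.0). Then |UW| = |W − U| = 57.6.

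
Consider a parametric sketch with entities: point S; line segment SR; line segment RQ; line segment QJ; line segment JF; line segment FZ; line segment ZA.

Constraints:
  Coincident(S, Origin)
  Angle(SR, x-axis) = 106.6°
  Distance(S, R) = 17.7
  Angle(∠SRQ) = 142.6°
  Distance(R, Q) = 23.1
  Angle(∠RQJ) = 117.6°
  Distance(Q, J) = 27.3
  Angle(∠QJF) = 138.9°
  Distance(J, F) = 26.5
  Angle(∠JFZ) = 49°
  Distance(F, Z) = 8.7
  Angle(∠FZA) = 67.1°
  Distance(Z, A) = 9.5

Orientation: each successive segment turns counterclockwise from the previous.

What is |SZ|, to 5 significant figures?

50.199

S is at the origin; SR runs at 106.6° with length 17.7, so R = (-5.0567, 16.962). ∠SRQ = 142.6° gives RQ at 144.00° from the x-axis; with |RQ| = 23.1, Q = (-23.745, 30.540). ∠RQJ = 117.6° gives QJ at -153.60° from the x-axis; with |QJ| = 27.3, J = (-48.198, 18.402). ∠QJF = 138.9° gives JF at -112.50° from the x-axis; with |JF| = 26.5, F = (-58.339, -6.0812). ∠JFZ = 49.0° gives FZ at 18.500° from the x-axis; with |FZ| = 8.7, Z = (-50.089, -3.3206). Then |SZ| = |Z − S| = 50.199.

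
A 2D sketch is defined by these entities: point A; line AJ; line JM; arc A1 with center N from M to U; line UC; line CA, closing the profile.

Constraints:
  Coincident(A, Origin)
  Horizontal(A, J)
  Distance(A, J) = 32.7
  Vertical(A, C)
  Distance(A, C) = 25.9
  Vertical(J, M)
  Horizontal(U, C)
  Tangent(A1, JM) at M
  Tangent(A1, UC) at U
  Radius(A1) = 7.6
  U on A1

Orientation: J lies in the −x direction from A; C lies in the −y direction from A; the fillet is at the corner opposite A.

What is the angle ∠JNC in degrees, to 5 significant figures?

129.40°

A is at the origin; AJ is horizontal with |AJ| = 32.7 and J on the −x side, so J = (-32.700, 0.0000). AC is vertical with |AC| = 25.9 and C on the −y side, so C = (0.0000, -25.900). The virtual corner opposite A is at (-32.700, -25.900). The tangent condition forces NM to be normal to JM and since A1 is tangent to UC there, NU ⟂ UC, with radius 7.6, so the center N sits 7.6 in from both sides at N = (-25.100, -18.300). Then cos ∠JNC = NJ·NC / (|NJ||NC|), giving 129.40°.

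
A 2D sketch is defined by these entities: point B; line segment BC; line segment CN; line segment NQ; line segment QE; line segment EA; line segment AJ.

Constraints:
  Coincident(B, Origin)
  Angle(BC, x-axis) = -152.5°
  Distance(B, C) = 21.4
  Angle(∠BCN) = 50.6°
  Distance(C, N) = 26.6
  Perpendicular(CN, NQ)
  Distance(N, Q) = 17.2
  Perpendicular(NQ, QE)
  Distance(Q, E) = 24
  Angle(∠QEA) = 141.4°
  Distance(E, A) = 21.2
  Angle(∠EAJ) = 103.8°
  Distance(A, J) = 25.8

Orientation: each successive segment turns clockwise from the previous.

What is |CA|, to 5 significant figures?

14.522

NQ is perpendicular to QE, so QE runs at -101.90°; with |QE| = 24.0, E = (-1.6155, -10.884). ∠QEA = 141.4° gives EA at -140.50° from the x-axis; with |EA| = 21.2, A = (-17.974, -24.369). Then |CA| = |A − C| = 14.522.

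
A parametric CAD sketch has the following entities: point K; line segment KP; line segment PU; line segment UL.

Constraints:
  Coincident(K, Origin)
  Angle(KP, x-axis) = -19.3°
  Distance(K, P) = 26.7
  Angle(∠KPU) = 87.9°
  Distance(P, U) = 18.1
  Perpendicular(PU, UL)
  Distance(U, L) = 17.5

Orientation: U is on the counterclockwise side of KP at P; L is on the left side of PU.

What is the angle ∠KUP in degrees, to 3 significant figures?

57.3°

K is at the origin; KP runs at -19.3° with length 26.7, so P = 26.7·(cos -19.3°, sin -19.3°) = (25.2, -8.82). ∠KPU = 87.9°, so PU runs at -19.3° + (180° − 87.9°) = 72.8° from the x-axis; with |PU| = 18.1, U = P + 18.1·(cos 72.8°, sin 72.8°) = (30.6, 8.47). Then cos ∠KUP = UK·UP / (|UK||UP|), giving 57.3°.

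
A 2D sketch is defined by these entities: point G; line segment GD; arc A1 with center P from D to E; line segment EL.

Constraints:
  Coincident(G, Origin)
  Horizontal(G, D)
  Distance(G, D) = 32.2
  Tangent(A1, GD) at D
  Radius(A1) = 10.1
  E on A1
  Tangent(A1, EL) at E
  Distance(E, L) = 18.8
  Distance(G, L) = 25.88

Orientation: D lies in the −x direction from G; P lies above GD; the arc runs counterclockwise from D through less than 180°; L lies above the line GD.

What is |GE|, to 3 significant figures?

23.9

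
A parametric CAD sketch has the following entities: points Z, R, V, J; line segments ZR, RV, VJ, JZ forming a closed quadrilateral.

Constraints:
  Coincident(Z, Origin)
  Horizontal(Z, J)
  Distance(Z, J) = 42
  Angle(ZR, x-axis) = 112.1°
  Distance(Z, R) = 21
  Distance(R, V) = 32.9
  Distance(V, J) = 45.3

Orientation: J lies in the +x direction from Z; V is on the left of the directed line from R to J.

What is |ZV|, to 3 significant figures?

43.1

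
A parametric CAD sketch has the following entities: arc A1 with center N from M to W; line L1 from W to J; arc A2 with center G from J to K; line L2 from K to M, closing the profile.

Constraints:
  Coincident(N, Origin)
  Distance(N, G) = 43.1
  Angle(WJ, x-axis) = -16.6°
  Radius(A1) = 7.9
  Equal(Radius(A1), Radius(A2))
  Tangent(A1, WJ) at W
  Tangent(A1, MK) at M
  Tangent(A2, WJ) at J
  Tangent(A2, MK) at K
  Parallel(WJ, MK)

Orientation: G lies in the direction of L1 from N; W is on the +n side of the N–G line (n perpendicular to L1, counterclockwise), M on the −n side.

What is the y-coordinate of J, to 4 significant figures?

-4.742

Tangency of A1 to both parallel lines with radius 7.9 puts W and M at N ± 7.9·n: W = (2.257, 7.571), M = (-2.257, -7.571). Equal radii place J and K the same way about G: J = G + 7.9·n = (43.56, -4.742), K = G − 7.9·n = (39.05, -19.88). So J.y = -4.742.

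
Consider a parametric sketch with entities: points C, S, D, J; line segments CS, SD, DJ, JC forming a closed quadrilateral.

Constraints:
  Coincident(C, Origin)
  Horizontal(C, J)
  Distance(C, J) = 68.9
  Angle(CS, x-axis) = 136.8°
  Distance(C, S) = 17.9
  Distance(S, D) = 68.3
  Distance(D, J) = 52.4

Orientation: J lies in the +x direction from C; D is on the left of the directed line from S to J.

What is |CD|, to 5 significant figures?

65.594

C is at the origin; CJ is horizontal with |CJ| = 68.9 and J in +x, so J = (68.9, 0). CS runs at 136.8° with |CS| = 17.9, so S = (-13.049, 12.253). D is determined by |SD| = 68.3 and |DJ| = 52.4 together: it lies at the intersection of circle(S, 68.3) and circle(J, 52.4). With |SJ| = 82.860, the foot of the radical line on SJ is 53.010 from S and the perpendicular offset is √(68.3² − 53.010²) = 43.067. Taking the left-of-SJ solution: D = (45.748, 47.008).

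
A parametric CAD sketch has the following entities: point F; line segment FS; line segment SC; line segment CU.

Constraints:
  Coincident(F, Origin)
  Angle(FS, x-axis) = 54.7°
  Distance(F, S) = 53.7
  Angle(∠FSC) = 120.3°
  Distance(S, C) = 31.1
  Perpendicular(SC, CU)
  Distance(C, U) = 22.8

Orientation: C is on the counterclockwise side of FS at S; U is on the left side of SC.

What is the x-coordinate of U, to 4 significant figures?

-2.580

F is at the origin; FS runs at 54.7° with length 53.7, so S = 53.7·(cos 54.7°, sin 54.7°) = (31.03, 43.83). ∠FSC = 120.3°, so SC runs at 54.7° + (180° − 120.3°) = 114.4° from the x-axis; with |SC| = 31.1, C = S + 31.1·(cos 114.4°, sin 114.4°) = (18.18, 72.15). SC ⟂ CU; with |CU| = 22.8 on the left of SC, U = C + 22.8·(-0.9107, -0.4131) = (-2.580, 62.73). So U.x = -2.580.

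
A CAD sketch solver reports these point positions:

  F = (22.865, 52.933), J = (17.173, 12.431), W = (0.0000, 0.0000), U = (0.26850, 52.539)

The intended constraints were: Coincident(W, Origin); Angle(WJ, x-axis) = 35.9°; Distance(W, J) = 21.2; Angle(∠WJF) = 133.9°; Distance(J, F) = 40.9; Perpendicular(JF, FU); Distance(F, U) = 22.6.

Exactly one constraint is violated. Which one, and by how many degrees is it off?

Perpendicular(JF, FU) — off by 9.00°.

W = (0.00, 0.00) ✓; WJ at 35.90° ✓; |WJ| = 21.20 ✓; ∠WJF = 133.9° ✓; |JF| = 40.90 ✓; ∠(JF, FU) = 99.00° ✗; |FU| = 22.60 ✓.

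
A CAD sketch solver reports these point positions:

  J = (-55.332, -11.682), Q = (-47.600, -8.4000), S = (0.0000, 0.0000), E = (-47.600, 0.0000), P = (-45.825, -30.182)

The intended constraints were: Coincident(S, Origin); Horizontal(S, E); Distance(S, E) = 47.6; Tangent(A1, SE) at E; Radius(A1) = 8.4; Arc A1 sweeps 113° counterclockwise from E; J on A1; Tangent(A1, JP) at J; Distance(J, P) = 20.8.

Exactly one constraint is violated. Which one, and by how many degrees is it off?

Tangent(A1, JP) at J — off by 4.20°.

S = (0.00, 0.00) ✓; S.y = 0.00, E.y = 0.00 ✓; |SE| = 47.60 ✓; ∠(QE, ES) = 90.00° ✓; |QE| = 8.400 ✓; bearing(Q→J) − bearing(Q→E) = 113.0° ✓; |QJ| = 8.400 ✓; ∠(QJ, JP) = 85.80° ✗; |JP| = 20.80 ✓.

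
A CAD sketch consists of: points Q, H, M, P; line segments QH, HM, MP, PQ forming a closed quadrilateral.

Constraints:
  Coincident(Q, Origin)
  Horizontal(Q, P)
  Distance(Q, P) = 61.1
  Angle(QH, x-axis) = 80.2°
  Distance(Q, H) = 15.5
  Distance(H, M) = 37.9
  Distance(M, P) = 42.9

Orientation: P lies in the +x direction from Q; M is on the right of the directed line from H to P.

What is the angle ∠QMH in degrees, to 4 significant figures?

21.03°

Checks: |HM| = 37.90 ✓; |MP| = 42.90 ✓.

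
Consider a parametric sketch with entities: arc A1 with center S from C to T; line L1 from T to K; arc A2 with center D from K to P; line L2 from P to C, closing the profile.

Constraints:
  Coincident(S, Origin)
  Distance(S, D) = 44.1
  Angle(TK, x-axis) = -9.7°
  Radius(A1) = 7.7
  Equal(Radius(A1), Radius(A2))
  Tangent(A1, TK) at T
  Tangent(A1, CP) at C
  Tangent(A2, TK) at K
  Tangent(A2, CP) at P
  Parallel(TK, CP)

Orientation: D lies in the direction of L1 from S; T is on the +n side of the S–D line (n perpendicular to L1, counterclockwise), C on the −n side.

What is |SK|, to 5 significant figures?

44.767

Tangency of A1 to both parallel lines with radius 7.7 puts T and C at S ± 7.7·n: T = (1.2974, 7.5899), C = (-1.2974, -7.5899). Equal radii place K and P the same way about D: K = D + 7.7·n = (44.767, 0.15954), P = D − 7.7·n = (42.172, -15.020). Then |SK| = |K − S| = 44.767.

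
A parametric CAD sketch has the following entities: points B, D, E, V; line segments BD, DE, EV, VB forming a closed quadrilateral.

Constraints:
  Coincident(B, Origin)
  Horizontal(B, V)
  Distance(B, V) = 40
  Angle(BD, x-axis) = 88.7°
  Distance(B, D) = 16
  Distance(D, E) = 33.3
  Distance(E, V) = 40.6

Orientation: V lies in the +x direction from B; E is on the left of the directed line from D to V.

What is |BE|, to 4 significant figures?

45.65

Checks: |DE| = 33.30 ✓; |EV| = 40.60 ✓.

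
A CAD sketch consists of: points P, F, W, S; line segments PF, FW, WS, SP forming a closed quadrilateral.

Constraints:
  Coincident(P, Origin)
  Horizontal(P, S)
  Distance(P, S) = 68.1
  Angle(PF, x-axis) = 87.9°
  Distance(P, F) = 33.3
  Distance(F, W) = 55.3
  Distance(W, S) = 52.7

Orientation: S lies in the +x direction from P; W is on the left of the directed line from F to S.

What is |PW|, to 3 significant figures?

73.9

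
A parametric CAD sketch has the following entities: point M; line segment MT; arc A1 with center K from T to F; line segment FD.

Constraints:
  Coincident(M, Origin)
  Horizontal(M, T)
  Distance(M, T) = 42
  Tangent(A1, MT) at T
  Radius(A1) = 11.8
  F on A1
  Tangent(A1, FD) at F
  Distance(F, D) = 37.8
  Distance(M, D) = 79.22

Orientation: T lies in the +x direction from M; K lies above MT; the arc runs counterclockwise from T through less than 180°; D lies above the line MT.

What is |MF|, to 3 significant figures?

53.5

Checks: |MT| = 42.00 ✓; |KF| = 11.80 ✓; ∠(KF, FD) = 90.00° ✓; |FD| = 37.80 ✓; |MD| = 79.22 ✓.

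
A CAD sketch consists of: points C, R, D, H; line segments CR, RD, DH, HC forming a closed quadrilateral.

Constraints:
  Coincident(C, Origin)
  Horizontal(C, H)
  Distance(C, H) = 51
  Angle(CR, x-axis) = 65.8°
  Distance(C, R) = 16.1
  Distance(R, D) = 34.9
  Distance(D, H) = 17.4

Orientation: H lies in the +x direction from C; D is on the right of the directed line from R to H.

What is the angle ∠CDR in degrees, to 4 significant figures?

26.55°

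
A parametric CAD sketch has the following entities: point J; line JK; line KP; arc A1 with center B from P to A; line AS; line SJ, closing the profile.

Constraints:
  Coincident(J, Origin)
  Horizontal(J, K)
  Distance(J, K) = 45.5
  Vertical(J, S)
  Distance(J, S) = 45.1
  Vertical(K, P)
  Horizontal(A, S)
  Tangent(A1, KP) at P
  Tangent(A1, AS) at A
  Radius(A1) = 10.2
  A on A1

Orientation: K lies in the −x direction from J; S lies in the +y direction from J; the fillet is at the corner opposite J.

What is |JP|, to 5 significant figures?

57.343

J is at the origin; JK is horizontal with |JK| = 45.5 and K on the −x side, so K = (-45.500, 0.0000). JS is vertical with |JS| = 45.1 and S on the +y side, so S = (0.0000, 45.100). The virtual corner opposite J is at (-45.500, 45.100). The tangent condition forces BP to be normal to KP and A1 meets AS tangentially, so BA is at right angles to AS, with radius 10.2, so the center B sits 10.2 in from both sides at B = (-35.300, 34.900). That places the tangent points at P = (-45.500, 34.900) on KP and A = (-35.300, 45.100) on AS. Then |JP| = |P − J| = 57.343.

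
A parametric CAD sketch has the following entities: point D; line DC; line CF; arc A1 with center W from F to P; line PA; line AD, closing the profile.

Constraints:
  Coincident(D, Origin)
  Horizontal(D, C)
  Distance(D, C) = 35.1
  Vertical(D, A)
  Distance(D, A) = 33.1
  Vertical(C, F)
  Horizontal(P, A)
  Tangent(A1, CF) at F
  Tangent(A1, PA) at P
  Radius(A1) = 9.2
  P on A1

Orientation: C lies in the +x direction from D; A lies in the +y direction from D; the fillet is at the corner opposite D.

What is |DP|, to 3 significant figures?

42.0

D is at the origin; DC is horizontal with |DC| = 35.1 and C on the +x side, so C = (35.1, 0.00). D and A share the same x with |DA| = 33.1 and A on the +y side, so A = (0.00, 33.1). The virtual corner opposite D is at (35.1, 33.1). A1 meets CF tangentially, so WF is at right angles to CF and tangency of A1 to PA means the radius WP is perpendicular to PA, with radius 9.2, so the center W sits 9.2 in from both sides at W = (25.9, 23.9). That places the tangent points at F = (35.1, 23.9) on CF and P = (25.9, 33.1) on PA. Then |DP| = |P − D| = 42.0.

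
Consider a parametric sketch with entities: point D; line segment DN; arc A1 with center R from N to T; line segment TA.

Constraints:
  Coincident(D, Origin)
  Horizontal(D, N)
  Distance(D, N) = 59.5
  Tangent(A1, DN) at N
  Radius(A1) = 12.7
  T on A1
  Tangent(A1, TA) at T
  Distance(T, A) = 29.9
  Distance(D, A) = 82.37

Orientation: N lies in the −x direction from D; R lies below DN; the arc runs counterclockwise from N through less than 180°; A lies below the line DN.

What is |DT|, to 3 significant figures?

73.4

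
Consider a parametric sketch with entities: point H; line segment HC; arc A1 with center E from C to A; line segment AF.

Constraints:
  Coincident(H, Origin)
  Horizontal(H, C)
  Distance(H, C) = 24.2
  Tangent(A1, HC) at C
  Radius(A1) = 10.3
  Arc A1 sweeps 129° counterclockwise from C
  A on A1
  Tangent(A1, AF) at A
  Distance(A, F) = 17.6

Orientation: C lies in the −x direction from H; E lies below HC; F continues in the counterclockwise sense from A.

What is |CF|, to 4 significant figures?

30.61

On A1, C sits at bearing 90° from E; a 129° counterclockwise sweep puts A at bearing 219°, so A = E + 10.3·(cos 219°, sin 219°) = (-32.20, -16.78). Tangency of A1 to AF means the radius EA is perpendicular to AF, so AF runs along (−sin 219°, cos 219°); with |AF| = 17.6, F = (-21.13, -30.46). Then |CF| = |F − C| = 30.61.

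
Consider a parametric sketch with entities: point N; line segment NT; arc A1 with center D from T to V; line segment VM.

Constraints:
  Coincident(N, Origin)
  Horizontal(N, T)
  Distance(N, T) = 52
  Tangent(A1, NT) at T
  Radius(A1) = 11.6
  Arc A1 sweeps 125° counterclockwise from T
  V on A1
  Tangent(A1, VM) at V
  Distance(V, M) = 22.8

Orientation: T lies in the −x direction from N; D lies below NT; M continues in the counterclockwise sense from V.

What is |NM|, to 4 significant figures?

60.90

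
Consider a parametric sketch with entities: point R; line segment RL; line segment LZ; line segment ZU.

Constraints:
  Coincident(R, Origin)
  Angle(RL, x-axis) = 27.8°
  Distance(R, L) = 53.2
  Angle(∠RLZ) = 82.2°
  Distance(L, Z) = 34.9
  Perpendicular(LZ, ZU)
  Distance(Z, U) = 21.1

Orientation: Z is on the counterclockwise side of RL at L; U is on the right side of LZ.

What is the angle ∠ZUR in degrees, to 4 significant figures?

20.56°

∠RLZ = 82.2°, so LZ runs at 27.8° + (180° − 82.2°) = 125.6° from the x-axis; with |LZ| = 34.9, Z = L + 34.9·(cos 125.6°, sin 125.6°) = (26.74, 53.19). LZ ⟂ ZU; with |ZU| = 21.1 on the right of LZ, U = Z + 21.1·(0.8131, 0.5821) = (43.90, 65.47). Then cos ∠ZUR = UZ·UR / (|UZ||UR|), giving 20.56°.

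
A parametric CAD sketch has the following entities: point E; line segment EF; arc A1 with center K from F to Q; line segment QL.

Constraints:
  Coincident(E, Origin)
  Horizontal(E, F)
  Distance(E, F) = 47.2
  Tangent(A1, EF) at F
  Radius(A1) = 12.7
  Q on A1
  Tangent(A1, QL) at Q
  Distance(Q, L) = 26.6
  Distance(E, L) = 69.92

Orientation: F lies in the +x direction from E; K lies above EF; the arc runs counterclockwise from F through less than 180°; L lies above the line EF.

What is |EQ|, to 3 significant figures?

61.5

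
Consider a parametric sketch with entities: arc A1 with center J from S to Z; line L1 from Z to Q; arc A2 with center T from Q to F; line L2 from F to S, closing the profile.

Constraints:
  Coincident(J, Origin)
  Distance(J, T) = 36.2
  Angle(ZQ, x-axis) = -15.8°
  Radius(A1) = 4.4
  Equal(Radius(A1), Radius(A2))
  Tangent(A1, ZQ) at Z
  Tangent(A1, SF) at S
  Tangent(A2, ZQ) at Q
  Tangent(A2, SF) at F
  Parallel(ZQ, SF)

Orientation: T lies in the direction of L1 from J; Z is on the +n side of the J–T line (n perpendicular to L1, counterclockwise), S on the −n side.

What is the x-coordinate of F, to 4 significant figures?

33.63

The slot axis is L1's direction at -15.8°, so u = (cos -15.8°, sin -15.8°) = (0.9622, -0.2723) and n = (−sin -15.8°, cos -15.8°) = (0.2723, 0.9622). J is at the origin and T lies 36.2 along u from J, so T = 36.2·u = (34.83, -9.857). Tangency of A1 to both parallel lines with radius 4.4 puts Z and S at J ± 4.4·n: Z = (1.198, 4.234), S = (-1.198, -4.234). Equal radii place Q and F the same way about T: Q = T + 4.4·n = (36.03, -5.623), F = T − 4.4·n = (33.63, -14.09). So F.x = 33.63.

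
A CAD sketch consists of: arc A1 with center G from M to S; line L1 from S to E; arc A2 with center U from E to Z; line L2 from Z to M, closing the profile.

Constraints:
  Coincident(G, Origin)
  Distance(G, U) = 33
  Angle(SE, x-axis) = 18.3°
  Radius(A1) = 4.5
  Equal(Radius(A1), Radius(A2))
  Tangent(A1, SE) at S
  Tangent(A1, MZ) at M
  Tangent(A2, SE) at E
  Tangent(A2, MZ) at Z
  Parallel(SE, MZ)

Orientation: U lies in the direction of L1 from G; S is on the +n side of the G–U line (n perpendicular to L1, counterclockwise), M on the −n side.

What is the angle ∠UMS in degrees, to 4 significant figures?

82.23°

The slot axis is L1's direction at 18.3°, so u = (cos 18.3°, sin 18.3°) = (0.9494, 0.3140) and n = (−sin 18.3°, cos 18.3°) = (-0.3140, 0.9494). G is at the origin and U lies 33.0 along u from G, so U = 33.0·u = (31.33, 10.36). Tangency of A1 to both parallel lines with radius 4.5 puts S and M at G ± 4.5·n: S = (-1.413, 4.272), M = (1.413, -4.272). Then cos ∠UMS = MU·MS / (|MU||MS|), giving 82.23°.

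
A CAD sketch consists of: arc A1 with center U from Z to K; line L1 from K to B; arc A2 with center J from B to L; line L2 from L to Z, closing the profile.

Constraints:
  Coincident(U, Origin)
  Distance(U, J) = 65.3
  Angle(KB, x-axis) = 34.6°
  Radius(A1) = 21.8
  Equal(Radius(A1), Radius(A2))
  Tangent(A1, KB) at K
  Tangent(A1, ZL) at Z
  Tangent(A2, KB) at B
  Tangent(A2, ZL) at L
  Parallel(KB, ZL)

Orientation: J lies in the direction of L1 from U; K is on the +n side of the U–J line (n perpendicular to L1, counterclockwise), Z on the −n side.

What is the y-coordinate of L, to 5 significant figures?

19.136

The slot axis is L1's direction at 34.6°, so u = (cos 34.6°, sin 34.6°) = (0.82314, 0.56784) and n = (−sin 34.6°, cos 34.6°) = (-0.56784, 0.82314). U is at the origin and J lies 65.3 along u from U, so J = 65.3·u = (53.751, 37.080). Tangency of A1 to both parallel lines with radius 21.8 puts K and Z at U ± 21.8·n: K = (-12.379, 17.944), Z = (12.379, -17.944). Equal radii place B and L the same way about J: B = J + 21.8·n = (41.372, 55.025), L = J − 21.8·n = (66.130, 19.136). So L.y = 19.136.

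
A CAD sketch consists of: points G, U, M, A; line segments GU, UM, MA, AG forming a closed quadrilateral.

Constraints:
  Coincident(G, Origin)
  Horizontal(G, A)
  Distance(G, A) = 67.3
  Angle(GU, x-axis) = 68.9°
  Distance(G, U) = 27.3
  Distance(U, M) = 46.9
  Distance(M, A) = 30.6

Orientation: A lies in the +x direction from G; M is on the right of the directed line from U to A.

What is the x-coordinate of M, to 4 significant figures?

38.88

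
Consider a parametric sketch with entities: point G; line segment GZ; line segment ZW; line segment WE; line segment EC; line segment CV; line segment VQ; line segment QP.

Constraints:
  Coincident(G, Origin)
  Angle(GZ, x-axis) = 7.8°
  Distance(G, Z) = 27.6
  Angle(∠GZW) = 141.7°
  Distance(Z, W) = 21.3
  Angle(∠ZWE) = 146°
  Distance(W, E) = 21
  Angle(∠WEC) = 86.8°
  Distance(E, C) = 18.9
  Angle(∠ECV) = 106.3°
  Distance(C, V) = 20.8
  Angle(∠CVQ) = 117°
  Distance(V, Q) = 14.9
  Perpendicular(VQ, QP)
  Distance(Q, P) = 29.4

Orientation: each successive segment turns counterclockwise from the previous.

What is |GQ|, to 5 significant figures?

30.616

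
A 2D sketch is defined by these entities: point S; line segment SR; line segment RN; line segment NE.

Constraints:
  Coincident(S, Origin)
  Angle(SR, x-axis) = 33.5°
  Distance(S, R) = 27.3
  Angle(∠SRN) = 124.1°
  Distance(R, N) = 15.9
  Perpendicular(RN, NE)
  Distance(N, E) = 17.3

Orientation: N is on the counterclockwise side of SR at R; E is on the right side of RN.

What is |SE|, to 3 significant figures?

50.7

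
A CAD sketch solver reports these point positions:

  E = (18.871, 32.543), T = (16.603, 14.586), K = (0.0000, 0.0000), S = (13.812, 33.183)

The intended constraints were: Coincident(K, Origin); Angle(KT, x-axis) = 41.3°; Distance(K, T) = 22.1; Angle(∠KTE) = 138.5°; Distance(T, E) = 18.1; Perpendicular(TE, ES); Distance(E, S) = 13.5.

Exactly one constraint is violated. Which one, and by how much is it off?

Distance(E, S) = 13.5 — off by 8.40.

K = (0.00, 0.00) ✓; KT at 41.30° ✓; |KT| = 22.10 ✓; ∠KTE = 138.5° ✓; |TE| = 18.10 ✓; ∠(TE, ES) = 89.99° ✓; |ES| = 5.099 ✗.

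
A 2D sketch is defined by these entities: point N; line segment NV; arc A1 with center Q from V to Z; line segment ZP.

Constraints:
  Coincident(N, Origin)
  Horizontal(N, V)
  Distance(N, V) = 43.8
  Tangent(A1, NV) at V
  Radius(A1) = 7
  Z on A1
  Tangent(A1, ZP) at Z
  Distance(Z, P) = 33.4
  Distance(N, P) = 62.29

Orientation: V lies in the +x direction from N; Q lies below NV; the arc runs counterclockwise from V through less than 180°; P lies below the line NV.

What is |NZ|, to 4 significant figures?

38.20

Checks: |QZ| = 7.000 ✓; ∠(QZ, ZP) = 90.00° ✓; |ZP| = 33.40 ✓; |NP| = 62.29 ✓.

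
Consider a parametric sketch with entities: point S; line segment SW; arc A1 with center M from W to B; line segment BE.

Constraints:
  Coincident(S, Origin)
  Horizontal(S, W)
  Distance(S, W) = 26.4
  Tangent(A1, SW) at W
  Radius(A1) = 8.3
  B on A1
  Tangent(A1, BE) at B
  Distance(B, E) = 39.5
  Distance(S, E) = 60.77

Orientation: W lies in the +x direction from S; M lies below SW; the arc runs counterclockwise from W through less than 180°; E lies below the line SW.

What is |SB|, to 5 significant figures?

22.885

S is at the origin; SW is horizontal with |SW| = 26.4 and W on the +x side, so W = (26.400, 0.0000). Tangency of A1 to SW means the radius MW is perpendicular to SW, so M = W + (0, -8.3) = (26.400, -8.3000). Since MB ⟂ BE (tangency), |ME| = √(8.3² + 39.5²) = 40.363 regardless of where B sits on A1. So E lies on both circle(S, 60.77) and circle(M, 40.363); the below-SW intersection is E = (38.919, -46.672). B is the foot of the tangent from E: B = (19.207, -12.442).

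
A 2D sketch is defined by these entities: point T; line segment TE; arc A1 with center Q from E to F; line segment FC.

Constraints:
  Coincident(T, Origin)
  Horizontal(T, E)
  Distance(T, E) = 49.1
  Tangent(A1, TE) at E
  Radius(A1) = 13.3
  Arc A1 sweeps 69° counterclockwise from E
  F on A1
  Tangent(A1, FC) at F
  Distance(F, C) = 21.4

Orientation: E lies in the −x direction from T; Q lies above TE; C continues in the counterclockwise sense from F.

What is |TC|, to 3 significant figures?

40.7

On A1, E sits at bearing -90° from Q; a 69° counterclockwise sweep puts F at bearing -21°, so F = Q + 13.3·(cos -21°, sin -21°) = (-36.7, 8.53). Since A1 is tangent to FC there, QF ⟂ FC, so FC runs along (−sin -21°, cos -21°); with |FC| = 21.4, C = (-29.0, 28.5). Then |TC| = |C − T| = 40.7.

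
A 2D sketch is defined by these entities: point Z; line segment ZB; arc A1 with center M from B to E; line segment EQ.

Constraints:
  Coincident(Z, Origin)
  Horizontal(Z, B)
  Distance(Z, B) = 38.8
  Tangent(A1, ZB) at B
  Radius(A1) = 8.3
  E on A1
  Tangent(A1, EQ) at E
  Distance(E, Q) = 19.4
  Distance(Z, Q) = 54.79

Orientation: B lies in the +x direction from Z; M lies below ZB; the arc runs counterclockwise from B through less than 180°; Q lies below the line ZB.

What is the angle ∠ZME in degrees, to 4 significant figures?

59.08°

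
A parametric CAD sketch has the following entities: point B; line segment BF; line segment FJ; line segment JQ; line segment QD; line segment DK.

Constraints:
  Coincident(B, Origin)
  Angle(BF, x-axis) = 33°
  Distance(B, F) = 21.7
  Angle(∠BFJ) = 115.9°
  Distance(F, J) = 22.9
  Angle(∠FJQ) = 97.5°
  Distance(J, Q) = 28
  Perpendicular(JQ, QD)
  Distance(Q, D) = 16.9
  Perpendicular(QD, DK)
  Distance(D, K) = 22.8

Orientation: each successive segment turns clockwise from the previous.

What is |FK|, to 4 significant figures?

10.04

B is at the origin; BF runs at 33.0° with length 21.7, so F = (18.20, 11.82). ∠BFJ = 115.9° gives FJ at -31.10° from the x-axis; with |FJ| = 22.9, J = (37.81, -0.009946). ∠FJQ = 97.5° gives JQ at -113.6° from the x-axis; with |JQ| = 28.0, Q = (26.60, -25.67). JQ is perpendicular to QD, so QD runs at 156.4°; with |QD| = 16.9, D = (11.11, -18.90). QD is perpendicular to DK, so DK runs at 66.40°; with |DK| = 22.8, K = (20.24, 1.991). Then |FK| = |K − F| = 10.04.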